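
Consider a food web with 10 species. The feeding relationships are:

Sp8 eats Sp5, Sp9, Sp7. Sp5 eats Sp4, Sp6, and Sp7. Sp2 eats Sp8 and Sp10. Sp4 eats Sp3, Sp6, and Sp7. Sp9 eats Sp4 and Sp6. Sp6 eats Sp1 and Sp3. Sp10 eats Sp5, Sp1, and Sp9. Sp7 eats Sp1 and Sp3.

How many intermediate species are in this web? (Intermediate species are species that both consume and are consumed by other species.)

Intermediate species (has both prey and predators): Sp6, Sp7, Sp4, Sp5, Sp9, Sp10, Sp8.
Count: 7.

7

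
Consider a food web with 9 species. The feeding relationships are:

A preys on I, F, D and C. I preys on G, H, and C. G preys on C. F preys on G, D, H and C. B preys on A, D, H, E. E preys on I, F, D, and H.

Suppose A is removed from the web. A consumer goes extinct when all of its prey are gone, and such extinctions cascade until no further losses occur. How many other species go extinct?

Remove A.
Every predator of it retains at least one other prey: B still has H, D, E.
No consumer loses all prey, so no secondary extinctions occur.

0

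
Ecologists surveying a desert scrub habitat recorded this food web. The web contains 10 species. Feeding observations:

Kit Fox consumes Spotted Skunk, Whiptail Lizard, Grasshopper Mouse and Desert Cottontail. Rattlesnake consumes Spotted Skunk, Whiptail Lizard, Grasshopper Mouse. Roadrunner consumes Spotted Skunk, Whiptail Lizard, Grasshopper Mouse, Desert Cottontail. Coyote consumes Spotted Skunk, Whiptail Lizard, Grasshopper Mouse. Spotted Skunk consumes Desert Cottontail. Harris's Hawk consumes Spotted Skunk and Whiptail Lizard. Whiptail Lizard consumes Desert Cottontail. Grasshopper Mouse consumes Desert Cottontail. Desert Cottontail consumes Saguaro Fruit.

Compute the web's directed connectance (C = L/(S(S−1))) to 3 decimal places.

C = 0.222

The web has S = 10 species and L = 20 feeding links.
C = L / (S(S−1)) = 20 / 90 = 0.2222 ≈ 0.222.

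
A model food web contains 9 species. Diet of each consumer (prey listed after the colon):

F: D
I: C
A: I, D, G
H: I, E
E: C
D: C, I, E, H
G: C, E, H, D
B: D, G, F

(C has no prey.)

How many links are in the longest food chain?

5 links

One longest chain: C → I → H → D → G → B.
It has 6 species and 5 links.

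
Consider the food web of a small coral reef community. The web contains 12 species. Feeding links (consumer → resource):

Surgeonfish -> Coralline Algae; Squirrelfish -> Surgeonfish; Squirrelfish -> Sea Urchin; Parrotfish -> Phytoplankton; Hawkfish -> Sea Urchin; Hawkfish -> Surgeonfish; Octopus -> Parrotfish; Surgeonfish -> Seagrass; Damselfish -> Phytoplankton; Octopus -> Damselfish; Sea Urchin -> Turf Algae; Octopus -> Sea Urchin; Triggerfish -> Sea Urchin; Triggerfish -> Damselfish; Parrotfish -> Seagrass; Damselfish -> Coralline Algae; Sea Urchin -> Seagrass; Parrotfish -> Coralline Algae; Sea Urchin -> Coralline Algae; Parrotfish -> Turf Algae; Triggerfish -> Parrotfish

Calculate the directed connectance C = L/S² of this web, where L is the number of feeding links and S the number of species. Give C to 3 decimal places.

The web has S = 12 species and L = 21 feeding links.
C = L / S² = 21 / 144 = 0.1458 ≈ 0.146.

C = 0.146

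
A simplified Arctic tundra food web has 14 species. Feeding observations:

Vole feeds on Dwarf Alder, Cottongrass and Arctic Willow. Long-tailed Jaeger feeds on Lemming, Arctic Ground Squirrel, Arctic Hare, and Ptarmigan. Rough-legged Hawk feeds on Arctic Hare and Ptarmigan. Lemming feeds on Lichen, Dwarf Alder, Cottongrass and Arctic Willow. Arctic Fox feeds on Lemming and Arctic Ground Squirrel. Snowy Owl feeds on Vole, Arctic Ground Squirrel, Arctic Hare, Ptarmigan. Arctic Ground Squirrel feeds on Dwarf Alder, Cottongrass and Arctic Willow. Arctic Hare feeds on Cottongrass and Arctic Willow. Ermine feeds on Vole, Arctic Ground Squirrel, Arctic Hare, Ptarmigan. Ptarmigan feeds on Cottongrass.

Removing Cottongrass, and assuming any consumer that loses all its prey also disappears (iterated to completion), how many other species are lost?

Remove Cottongrass.
Round 1: Ptarmigan (all prey gone) → extinct.
No further losses. Total secondary extinctions: 1.

1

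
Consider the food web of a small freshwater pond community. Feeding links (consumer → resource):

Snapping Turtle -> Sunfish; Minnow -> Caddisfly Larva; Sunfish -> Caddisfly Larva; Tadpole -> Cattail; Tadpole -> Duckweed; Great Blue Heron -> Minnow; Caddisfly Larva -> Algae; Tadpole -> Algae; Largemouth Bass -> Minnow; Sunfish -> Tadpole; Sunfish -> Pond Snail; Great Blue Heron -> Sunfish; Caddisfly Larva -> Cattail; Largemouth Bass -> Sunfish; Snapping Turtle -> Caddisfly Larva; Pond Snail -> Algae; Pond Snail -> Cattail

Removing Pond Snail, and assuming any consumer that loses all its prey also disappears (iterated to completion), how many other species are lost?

0

Remove Pond Snail.
Every predator of it retains at least one other prey: Sunfish still has Caddisfly Larva, Tadpole.
No consumer loses all prey, so no secondary extinctions occur.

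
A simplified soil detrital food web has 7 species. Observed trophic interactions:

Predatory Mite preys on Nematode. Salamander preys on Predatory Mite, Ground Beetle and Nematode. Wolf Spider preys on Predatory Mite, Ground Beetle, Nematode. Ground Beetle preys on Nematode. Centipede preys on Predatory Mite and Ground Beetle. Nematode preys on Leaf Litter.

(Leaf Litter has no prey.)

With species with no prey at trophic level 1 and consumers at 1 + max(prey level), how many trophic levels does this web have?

Basal resources (level 1): Leaf Litter.
Leaf Litter → Nematode → Ground Beetle → Wolf Spider gives Wolf Spider level 4.
No species has a prey at level 4, so no species reaches level 5.

4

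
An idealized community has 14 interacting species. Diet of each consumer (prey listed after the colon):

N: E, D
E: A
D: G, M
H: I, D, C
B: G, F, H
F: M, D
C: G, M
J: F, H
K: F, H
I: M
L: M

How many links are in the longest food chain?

One longest chain: G → D → F → K.
It has 4 species and 3 links.

3 links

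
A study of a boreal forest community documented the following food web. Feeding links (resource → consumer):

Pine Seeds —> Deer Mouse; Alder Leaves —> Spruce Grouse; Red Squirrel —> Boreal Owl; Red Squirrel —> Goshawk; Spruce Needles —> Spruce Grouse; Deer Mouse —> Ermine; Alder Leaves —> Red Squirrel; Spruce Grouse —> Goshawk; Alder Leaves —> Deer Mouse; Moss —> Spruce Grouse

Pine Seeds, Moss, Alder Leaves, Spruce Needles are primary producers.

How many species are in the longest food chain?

3 species

One longest chain: Moss → Spruce Grouse → Goshawk.
It has 3 species and 2 links.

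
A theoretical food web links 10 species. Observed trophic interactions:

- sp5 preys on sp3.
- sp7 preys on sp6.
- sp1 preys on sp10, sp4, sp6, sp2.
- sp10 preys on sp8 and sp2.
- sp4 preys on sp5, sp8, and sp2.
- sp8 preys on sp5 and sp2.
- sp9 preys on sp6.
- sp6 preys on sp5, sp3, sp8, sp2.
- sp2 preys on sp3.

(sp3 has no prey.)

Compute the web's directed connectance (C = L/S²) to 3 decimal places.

C = 0.190

The web has S = 10 species and L = 19 feeding links.
C = L / S² = 19 / 100 = 0.1900 ≈ 0.190.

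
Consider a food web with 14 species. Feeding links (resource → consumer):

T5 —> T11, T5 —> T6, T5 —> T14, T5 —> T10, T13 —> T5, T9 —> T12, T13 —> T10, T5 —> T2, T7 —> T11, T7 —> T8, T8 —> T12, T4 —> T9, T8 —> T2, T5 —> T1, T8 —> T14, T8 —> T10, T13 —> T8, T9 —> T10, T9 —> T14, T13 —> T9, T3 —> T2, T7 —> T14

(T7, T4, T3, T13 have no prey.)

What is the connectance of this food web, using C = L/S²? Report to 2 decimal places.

The web has S = 14 species and L = 22 feeding links.
C = L / S² = 22 / 196 = 0.1122 ≈ 0.11.

C = 0.11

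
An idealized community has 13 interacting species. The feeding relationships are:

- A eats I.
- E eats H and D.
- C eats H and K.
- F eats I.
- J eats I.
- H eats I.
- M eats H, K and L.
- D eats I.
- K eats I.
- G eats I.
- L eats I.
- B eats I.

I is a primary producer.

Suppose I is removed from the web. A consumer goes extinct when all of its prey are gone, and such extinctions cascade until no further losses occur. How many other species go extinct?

Remove I.
Round 1: L (all prey gone), A (all prey gone), K (all prey gone), J (all prey gone), B (all prey gone), G (all prey gone), F (all prey gone), D (all prey gone), H (all prey gone) → extinct.
Round 2: M (all prey gone), E (all prey gone), C (all prey gone) → extinct.
No further losses. Total secondary extinctions: 12.

12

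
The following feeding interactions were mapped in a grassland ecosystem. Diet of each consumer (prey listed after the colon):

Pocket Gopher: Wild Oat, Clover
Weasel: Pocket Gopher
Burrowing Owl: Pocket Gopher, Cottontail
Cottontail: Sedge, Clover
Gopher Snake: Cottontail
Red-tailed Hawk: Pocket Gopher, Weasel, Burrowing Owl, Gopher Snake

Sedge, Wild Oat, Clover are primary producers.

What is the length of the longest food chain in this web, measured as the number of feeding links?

One longest chain: Wild Oat → Pocket Gopher → Weasel → Red-tailed Hawk.
It has 4 species and 3 links.

3 links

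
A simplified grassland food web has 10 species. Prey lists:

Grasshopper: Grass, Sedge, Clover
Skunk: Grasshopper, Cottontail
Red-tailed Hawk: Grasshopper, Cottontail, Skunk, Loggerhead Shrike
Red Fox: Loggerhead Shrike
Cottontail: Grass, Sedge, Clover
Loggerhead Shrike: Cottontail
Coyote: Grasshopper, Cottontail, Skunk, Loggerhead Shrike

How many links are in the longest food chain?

3 links

One longest chain: Grass → Cottontail → Loggerhead Shrike → Red Fox.
It has 4 species and 3 links.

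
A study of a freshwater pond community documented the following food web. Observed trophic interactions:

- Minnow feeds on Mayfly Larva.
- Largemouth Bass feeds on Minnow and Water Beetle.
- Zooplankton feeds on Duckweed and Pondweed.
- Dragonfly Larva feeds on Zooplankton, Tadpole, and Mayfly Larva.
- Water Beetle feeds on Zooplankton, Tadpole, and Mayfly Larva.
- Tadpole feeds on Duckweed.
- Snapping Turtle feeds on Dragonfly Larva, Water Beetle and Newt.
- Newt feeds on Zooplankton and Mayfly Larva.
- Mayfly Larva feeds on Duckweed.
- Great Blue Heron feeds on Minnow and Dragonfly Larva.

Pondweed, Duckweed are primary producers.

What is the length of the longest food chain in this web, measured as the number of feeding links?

One longest chain: Duckweed → Mayfly Larva → Minnow → Great Blue Heron.
It has 4 species and 3 links.

3 links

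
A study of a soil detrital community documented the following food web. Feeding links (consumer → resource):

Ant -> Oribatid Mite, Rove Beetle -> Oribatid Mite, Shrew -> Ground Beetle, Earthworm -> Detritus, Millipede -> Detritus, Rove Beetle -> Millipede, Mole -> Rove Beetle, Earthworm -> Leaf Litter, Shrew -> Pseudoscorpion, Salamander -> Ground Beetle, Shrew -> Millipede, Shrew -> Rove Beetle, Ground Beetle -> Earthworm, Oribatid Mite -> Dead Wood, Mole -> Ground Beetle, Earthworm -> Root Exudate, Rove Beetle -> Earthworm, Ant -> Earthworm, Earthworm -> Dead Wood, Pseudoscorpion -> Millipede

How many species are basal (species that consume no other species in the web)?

Basal species (no prey listed): Leaf Litter, Dead Wood, Root Exudate, Detritus.
Count: 4.

4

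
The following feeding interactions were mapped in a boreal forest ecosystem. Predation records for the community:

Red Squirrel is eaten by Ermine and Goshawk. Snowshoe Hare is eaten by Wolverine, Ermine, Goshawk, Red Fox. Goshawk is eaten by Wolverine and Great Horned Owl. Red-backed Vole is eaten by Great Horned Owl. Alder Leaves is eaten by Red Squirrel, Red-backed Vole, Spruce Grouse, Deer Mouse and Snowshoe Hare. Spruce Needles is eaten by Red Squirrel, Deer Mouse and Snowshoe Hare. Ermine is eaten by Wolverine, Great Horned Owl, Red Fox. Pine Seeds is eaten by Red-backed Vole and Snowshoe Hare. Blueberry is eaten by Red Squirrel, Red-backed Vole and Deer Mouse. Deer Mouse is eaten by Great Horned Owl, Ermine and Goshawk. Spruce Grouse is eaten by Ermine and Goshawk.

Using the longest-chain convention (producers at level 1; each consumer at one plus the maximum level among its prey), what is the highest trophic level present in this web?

Producers (level 1): Pine Seeds, Alder Leaves, Blueberry, Spruce Needles.
Alder Leaves → Red Squirrel → Ermine → Red Fox gives Red Fox level 4.
No species has a prey at level 4, so no species reaches level 5.

4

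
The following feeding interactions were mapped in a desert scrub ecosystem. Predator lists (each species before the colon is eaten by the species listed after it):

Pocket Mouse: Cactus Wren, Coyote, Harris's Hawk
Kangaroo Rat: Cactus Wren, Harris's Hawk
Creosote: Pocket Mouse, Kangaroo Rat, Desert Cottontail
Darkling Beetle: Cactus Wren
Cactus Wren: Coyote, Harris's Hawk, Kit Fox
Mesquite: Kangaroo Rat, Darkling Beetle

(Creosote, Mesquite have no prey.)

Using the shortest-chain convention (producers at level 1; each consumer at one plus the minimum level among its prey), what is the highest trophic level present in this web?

Producers (level 1): Creosote, Mesquite.
Following each consumer down to its lowest-level prey: Creosote → Pocket Mouse → Cactus Wren → Kit Fox (levels 1 through 4).
All prey of Kit Fox (Cactus Wren 3) are at level 3 or above, so Kit Fox is at level 1 + 3 = 4.
Every consumer has at least one prey at level 3 or below, so none exceeds level 4.

4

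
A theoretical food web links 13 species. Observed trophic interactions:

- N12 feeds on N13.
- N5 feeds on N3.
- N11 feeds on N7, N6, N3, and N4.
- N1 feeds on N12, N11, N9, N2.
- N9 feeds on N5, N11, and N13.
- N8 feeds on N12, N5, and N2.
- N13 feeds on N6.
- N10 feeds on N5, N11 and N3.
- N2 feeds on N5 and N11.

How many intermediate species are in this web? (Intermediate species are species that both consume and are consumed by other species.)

Intermediate species (has both prey and predators): N13, N5, N11, N9, N12, N2.
Count: 6.

6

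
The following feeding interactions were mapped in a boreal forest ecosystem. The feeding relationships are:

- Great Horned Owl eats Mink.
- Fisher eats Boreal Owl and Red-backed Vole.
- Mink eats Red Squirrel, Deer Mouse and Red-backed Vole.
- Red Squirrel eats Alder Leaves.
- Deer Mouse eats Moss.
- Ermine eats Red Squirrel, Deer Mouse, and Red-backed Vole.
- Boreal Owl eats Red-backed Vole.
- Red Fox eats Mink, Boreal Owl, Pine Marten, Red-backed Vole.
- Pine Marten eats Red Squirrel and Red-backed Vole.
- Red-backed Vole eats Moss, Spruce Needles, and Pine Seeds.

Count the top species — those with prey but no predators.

Top species (has prey, but nothing eats it): Ermine, Great Horned Owl, Red Fox, Fisher.
Count: 4.

4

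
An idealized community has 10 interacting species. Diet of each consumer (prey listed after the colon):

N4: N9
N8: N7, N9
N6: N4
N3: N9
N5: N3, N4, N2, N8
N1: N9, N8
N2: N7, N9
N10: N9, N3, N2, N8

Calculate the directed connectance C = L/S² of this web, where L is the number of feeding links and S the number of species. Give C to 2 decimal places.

The web has S = 10 species and L = 17 feeding links.
C = L / S² = 17 / 100 = 0.1700 ≈ 0.17.

C = 0.17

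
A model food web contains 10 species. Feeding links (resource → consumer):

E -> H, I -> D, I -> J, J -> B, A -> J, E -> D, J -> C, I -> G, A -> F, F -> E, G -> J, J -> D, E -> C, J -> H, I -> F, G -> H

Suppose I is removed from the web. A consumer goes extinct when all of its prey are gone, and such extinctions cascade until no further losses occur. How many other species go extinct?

Remove I.
Round 1: G (all prey gone) → extinct.
No further losses. Total secondary extinctions: 1.

1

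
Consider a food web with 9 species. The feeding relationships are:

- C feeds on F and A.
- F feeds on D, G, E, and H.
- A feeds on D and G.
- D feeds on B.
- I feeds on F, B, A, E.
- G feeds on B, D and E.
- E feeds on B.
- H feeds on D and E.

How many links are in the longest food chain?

One longest chain: B → D → G → A → C.
It has 5 species and 4 links.

4 links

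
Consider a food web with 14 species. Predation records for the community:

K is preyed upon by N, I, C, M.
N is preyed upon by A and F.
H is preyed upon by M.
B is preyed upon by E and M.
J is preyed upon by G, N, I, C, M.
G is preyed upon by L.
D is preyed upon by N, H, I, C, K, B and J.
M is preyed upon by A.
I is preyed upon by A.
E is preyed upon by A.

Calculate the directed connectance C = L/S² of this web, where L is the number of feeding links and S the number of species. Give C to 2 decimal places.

C = 0.13

The web has S = 14 species and L = 25 feeding links.
C = L / S² = 25 / 196 = 0.1276 ≈ 0.13.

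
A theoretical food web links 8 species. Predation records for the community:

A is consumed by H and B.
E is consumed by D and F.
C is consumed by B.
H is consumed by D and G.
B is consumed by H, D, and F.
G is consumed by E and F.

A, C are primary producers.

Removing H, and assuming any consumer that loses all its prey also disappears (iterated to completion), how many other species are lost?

2

Remove H.
Round 1: G (all prey gone) → extinct.
Round 2: E (all prey gone) → extinct.
No further losses. Total secondary extinctions: 2.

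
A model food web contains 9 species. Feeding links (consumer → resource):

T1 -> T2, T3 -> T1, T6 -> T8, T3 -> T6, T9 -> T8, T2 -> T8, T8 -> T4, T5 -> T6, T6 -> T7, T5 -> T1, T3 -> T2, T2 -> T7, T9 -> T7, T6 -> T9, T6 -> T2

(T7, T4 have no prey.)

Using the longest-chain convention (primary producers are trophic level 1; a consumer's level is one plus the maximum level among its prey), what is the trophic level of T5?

T4 is a producer → level 1.
T8 eats T4 → level 2.
T2 eats T8 (level 2); other prey at levels: T7 1 → level 3.
T1 eats T2 → level 4.
T5 eats T1 (level 4); other prey at levels: T6 4 → level 5.

Trophic level 5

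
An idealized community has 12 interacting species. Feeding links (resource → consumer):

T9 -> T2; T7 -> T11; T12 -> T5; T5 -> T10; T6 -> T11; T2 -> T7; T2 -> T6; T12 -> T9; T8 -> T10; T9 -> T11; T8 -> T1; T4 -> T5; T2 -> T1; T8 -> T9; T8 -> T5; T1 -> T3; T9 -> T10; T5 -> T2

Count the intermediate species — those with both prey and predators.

6

Intermediate species (has both prey and predators): T9, T5, T2, T1, T6, T7.
Count: 6.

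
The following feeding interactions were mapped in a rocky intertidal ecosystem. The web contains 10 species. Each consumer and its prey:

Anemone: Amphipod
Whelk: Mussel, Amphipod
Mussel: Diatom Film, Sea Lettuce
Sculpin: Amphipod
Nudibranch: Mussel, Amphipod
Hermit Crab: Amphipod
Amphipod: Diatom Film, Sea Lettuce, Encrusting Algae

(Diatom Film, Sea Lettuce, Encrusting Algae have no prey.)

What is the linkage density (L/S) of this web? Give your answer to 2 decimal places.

L/S = 1.20

There are L = 12 links among S = 10 species.
L/S = 12/10 = 1.2000 ≈ 1.20.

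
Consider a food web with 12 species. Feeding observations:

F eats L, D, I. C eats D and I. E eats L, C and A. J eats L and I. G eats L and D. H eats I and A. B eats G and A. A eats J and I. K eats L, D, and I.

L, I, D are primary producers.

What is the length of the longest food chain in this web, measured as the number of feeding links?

One longest chain: L → J → A → E.
It has 4 species and 3 links.

3 links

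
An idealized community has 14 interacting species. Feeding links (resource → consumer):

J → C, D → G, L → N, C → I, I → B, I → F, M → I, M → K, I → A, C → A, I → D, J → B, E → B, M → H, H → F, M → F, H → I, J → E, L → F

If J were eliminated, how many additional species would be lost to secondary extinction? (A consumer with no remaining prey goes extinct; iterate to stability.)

2

Remove J.
Round 1: C (all prey gone), E (all prey gone) → extinct.
No further losses. Total secondary extinctions: 2.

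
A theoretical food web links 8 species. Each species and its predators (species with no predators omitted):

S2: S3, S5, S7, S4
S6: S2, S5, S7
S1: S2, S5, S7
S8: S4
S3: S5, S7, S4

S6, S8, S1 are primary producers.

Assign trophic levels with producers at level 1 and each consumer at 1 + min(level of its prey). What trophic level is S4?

S8 is a producer → level 1.
S4 eats S8 → level 2.

Trophic level 2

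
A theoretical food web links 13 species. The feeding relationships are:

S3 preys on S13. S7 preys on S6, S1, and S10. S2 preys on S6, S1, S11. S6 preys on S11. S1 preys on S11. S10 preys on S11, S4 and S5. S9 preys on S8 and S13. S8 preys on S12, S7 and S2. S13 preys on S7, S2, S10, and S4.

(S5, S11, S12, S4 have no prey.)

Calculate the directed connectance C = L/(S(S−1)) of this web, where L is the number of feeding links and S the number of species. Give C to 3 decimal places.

The web has S = 13 species and L = 21 feeding links.
C = L / (S(S−1)) = 21 / 156 = 0.1346 ≈ 0.135.

C = 0.135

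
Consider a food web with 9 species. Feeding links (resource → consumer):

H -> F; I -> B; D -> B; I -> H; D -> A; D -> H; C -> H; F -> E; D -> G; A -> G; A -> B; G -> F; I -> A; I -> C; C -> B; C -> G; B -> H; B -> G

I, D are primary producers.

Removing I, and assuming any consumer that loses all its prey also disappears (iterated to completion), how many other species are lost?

Remove I.
Round 1: C (all prey gone) → extinct.
No further losses. Total secondary extinctions: 1.

1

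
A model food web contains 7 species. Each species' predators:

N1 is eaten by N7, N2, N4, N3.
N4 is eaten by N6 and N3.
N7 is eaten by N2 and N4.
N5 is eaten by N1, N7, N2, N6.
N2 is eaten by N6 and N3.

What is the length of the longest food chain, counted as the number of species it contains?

One longest chain: N5 → N1 → N7 → N4 → N6.
It has 5 species and 4 links.

5 species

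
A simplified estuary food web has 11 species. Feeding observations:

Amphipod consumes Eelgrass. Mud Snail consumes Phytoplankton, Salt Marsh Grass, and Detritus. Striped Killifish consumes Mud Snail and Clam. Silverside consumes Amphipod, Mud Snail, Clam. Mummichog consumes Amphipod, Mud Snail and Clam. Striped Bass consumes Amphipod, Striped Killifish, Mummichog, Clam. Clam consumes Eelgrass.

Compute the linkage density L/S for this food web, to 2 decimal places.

L/S = 1.55

There are L = 17 links among S = 11 species.
L/S = 17/11 = 1.5455 ≈ 1.55.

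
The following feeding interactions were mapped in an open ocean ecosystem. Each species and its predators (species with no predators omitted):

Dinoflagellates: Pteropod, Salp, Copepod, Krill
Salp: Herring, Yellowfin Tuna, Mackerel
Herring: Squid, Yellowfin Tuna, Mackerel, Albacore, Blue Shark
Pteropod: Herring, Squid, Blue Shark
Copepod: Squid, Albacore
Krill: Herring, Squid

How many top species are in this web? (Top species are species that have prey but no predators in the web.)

Top species (has prey, but nothing eats it): Squid, Yellowfin Tuna, Mackerel, Albacore, Blue Shark.
Count: 5.

5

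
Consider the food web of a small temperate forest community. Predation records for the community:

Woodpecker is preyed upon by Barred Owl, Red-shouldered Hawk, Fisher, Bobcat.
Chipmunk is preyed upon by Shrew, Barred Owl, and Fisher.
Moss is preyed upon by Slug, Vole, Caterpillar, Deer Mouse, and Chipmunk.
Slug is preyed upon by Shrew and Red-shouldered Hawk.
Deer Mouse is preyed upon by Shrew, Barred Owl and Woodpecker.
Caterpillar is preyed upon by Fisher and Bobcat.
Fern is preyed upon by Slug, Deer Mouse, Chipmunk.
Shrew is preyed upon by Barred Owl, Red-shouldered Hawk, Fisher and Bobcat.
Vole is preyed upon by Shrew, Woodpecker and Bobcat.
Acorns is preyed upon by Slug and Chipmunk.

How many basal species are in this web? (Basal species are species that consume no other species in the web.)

Basal species (no prey listed): Acorns, Fern, Moss.
Count: 3.

3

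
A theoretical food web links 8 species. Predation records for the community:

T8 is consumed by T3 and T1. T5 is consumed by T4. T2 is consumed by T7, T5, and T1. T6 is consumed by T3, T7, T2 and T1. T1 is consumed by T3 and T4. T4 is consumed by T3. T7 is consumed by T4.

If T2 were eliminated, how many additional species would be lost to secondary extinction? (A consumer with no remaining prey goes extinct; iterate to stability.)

1

Remove T2.
Round 1: T5 (all prey gone) → extinct.
No further losses. Total secondary extinctions: 1.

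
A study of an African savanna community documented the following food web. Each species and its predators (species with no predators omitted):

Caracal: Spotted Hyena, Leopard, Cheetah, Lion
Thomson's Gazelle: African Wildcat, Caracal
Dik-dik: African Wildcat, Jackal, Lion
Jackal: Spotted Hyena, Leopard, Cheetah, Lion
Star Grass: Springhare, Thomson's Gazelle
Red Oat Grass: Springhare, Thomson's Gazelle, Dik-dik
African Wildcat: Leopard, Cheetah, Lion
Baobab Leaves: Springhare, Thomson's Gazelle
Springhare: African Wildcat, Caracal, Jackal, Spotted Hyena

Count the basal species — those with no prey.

Basal species (no prey listed): Star Grass, Red Oat Grass, Baobab Leaves.
Count: 3.

3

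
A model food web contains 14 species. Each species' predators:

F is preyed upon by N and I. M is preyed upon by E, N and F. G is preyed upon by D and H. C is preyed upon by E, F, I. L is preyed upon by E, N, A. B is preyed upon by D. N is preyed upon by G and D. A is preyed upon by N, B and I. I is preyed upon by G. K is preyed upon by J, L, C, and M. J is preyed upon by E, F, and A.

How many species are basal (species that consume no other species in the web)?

Basal species (no prey listed): K.
Count: 1.

1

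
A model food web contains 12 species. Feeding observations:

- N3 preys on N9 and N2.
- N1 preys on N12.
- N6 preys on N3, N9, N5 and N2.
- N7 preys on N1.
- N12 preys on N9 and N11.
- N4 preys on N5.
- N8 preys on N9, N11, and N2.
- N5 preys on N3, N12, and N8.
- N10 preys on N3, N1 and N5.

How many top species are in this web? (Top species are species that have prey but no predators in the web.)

4

Top species (has prey, but nothing eats it): N7, N6, N4, N10.
Count: 4.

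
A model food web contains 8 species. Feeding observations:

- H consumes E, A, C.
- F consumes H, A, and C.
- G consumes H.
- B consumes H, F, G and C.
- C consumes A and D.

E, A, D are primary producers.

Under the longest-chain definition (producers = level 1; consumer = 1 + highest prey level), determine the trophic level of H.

A is a producer → level 1.
C eats A (level 1); other prey at levels: D 1 → level 2.
H eats C (level 2); other prey at levels: E 1, A 1 → level 3.

Trophic level 3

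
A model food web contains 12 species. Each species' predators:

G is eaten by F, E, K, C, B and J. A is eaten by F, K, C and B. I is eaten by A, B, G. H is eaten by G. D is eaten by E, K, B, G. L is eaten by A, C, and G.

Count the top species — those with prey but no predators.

Top species (has prey, but nothing eats it): J, C, B, E, F, K.
Count: 6.

6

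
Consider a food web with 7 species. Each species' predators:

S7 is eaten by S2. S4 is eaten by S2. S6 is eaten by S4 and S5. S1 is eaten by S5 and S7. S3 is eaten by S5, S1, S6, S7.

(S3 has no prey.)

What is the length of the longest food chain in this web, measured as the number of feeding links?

One longest chain: S3 → S1 → S7 → S2.
It has 4 species and 3 links.

3 links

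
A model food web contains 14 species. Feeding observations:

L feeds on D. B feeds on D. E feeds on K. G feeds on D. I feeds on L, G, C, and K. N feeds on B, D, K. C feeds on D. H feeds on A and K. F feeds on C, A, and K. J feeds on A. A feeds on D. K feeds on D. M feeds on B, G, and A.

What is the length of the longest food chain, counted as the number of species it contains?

One longest chain: D → G → I.
It has 3 species and 2 links.

3 species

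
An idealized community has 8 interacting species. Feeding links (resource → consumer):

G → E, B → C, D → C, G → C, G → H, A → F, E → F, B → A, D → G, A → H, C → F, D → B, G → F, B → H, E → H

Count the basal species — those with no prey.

1

Basal species (no prey listed): D.
Count: 1.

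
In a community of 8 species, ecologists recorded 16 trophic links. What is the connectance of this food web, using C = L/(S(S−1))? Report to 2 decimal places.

C = 0.29

The web has S = 8 species and L = 16 feeding links.
C = L / (S(S−1)) = 16 / 56 = 0.2857 ≈ 0.29.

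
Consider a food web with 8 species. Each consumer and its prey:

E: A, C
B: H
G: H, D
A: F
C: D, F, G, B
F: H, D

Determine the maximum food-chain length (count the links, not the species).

3 links

One longest chain: H → F → A → E.
It has 4 species and 3 links.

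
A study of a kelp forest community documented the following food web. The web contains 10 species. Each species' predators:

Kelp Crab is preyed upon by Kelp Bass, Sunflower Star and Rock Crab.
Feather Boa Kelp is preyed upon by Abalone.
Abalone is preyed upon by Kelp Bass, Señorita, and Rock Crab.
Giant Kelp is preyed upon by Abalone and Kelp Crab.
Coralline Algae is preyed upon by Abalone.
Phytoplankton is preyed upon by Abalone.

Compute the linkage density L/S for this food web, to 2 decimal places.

L/S = 1.10

There are L = 11 links among S = 10 species.
L/S = 11/10 = 1.1000 ≈ 1.10.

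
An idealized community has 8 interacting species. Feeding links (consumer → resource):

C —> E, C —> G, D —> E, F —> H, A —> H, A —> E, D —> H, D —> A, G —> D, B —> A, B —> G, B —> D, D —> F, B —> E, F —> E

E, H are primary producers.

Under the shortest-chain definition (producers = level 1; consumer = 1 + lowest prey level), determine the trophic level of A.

E is a producer → level 1.
A eats E → level 2.

Trophic level 2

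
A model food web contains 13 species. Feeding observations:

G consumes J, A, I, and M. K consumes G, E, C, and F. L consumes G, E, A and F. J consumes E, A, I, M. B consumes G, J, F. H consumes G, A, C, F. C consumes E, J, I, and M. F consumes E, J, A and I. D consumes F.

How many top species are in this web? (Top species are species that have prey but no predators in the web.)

5

Top species (has prey, but nothing eats it): L, H, B, K, D.
Count: 5.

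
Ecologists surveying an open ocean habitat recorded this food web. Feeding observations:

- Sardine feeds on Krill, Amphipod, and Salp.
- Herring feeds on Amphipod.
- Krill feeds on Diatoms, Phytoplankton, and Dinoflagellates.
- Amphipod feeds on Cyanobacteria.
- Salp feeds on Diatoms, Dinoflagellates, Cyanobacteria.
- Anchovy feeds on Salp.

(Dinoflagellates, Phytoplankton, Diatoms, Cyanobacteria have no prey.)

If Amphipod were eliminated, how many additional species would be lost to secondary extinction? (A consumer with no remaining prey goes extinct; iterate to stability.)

1

Remove Amphipod.
Round 1: Herring (all prey gone) → extinct.
No further losses. Total secondary extinctions: 1.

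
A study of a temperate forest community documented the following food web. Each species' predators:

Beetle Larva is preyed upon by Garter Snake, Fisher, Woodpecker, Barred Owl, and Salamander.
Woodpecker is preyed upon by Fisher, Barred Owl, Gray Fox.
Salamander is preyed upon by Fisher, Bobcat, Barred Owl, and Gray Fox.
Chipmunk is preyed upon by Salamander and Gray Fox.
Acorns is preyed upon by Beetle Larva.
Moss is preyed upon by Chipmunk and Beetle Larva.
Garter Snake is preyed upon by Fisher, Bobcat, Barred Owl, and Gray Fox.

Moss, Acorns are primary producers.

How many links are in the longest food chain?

3 links

One longest chain: Moss → Beetle Larva → Woodpecker → Barred Owl.
It has 4 species and 3 links.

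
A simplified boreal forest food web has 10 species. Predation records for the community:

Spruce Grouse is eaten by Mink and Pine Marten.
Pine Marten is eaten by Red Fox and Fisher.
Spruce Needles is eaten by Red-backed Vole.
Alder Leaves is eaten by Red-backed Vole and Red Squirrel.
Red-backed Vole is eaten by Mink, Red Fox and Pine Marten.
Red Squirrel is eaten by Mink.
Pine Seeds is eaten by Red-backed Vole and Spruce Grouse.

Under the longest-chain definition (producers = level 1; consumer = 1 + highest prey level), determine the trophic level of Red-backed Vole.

Trophic level 2

Pine Seeds is a producer → level 1.
Red-backed Vole eats Pine Seeds (level 1); other prey at levels: Alder Leaves 1, Spruce Needles 1 → level 2.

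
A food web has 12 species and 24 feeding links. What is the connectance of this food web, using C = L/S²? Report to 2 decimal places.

The web has S = 12 species and L = 24 feeding links.
C = L / S² = 24 / 144 = 0.1667 ≈ 0.17.

C = 0.17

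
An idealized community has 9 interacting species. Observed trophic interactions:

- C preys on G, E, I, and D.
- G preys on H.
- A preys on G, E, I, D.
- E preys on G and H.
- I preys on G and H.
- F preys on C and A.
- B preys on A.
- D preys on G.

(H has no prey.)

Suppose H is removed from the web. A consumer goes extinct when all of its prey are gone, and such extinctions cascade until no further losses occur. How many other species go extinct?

Remove H.
Round 1: G (all prey gone) → extinct.
Round 2: E (all prey gone), D (all prey gone), I (all prey gone) → extinct.
Round 3: C (all prey gone), A (all prey gone) → extinct.
Round 4: F (all prey gone), B (all prey gone) → extinct.
No further losses. Total secondary extinctions: 8.

8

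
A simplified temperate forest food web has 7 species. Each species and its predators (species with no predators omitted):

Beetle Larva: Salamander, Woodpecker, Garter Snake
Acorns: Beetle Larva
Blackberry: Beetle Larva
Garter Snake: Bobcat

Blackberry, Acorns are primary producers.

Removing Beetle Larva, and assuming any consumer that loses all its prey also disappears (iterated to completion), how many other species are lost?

4

Remove Beetle Larva.
Round 1: Salamander (all prey gone), Woodpecker (all prey gone), Garter Snake (all prey gone) → extinct.
Round 2: Bobcat (all prey gone) → extinct.
No further losses. Total secondary extinctions: 4.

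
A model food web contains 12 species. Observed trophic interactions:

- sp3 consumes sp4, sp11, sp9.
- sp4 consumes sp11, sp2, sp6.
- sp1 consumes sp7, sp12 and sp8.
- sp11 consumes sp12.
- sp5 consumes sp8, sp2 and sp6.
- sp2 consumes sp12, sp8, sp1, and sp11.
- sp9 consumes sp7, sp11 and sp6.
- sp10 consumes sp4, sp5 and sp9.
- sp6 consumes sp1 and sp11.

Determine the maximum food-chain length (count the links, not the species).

One longest chain: sp12 → sp11 → sp6 → sp9 → sp10.
It has 5 species and 4 links.

4 links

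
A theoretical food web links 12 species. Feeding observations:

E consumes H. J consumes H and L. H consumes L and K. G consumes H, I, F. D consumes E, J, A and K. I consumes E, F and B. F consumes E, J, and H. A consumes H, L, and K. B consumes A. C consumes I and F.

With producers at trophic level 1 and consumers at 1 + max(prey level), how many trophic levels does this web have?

Producers (level 1): L, K.
L → H → A → B → I → G gives G level 6.
No species has a prey at level 6, so no species reaches level 7.

6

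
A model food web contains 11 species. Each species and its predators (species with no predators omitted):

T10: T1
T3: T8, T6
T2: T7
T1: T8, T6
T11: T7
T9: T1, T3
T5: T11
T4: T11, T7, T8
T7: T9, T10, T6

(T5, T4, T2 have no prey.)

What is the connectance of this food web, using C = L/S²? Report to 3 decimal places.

C = 0.132

The web has S = 11 species and L = 16 feeding links.
C = L / S² = 16 / 121 = 0.1322 ≈ 0.132.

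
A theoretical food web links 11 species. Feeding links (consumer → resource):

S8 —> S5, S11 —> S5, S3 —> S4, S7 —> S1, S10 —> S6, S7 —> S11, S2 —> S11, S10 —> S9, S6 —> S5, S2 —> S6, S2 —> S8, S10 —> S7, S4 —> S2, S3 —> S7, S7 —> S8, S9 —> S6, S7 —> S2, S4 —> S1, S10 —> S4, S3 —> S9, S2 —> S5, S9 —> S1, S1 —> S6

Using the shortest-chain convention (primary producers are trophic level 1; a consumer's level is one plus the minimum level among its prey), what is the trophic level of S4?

Trophic level 3

S5 is a producer → level 1.
S2 eats S5 → level 2.
S4 eats S2 → level 3.
No prey of S4 is below level 2, so 3 is the minimum.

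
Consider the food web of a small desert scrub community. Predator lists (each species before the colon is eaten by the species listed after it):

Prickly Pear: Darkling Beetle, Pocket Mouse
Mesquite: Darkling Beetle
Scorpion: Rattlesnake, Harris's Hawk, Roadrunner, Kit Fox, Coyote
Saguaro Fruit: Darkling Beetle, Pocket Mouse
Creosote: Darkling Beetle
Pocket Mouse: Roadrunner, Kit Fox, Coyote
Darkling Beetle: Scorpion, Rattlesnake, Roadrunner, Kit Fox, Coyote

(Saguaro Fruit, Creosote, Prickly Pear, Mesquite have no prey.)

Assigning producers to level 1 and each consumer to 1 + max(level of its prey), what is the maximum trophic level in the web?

4

Producers (level 1): Saguaro Fruit, Creosote, Prickly Pear, Mesquite.
Saguaro Fruit → Darkling Beetle → Scorpion → Coyote gives Coyote level 4.
No species has a prey at level 4, so no species reaches level 5.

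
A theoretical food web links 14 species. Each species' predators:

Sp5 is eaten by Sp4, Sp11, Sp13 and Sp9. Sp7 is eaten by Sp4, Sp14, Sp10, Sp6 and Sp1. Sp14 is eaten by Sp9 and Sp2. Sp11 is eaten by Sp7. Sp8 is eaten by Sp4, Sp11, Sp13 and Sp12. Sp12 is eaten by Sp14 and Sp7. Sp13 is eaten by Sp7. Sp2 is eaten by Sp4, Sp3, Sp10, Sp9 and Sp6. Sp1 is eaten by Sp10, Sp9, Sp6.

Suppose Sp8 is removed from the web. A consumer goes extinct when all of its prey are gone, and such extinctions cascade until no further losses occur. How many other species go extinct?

1

Remove Sp8.
Round 1: Sp12 (all prey gone) → extinct.
No further losses. Total secondary extinctions: 1.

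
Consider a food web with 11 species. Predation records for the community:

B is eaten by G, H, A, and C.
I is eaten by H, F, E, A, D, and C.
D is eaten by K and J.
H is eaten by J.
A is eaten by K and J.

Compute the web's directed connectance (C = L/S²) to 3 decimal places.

The web has S = 11 species and L = 15 feeding links.
C = L / S² = 15 / 121 = 0.1240 ≈ 0.124.

C = 0.124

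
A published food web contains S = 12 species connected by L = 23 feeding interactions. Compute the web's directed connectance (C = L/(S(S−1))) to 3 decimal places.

C = 0.174

The web has S = 12 species and L = 23 feeding links.
C = L / (S(S−1)) = 23 / 132 = 0.1742 ≈ 0.174.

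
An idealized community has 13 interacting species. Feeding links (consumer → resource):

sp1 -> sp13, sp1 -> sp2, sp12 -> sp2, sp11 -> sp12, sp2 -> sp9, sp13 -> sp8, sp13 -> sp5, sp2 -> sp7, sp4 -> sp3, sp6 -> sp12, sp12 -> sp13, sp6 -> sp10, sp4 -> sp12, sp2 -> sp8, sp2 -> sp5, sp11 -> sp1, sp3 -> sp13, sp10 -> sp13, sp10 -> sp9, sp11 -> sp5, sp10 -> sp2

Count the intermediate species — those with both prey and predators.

6

Intermediate species (has both prey and predators): sp13, sp2, sp10, sp3, sp12, sp1.
Count: 6.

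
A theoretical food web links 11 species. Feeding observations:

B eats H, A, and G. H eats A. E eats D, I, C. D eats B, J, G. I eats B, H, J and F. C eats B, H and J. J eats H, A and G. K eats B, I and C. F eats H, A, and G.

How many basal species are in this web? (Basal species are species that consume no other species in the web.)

Basal species (no prey listed): A, G.
Count: 2.

2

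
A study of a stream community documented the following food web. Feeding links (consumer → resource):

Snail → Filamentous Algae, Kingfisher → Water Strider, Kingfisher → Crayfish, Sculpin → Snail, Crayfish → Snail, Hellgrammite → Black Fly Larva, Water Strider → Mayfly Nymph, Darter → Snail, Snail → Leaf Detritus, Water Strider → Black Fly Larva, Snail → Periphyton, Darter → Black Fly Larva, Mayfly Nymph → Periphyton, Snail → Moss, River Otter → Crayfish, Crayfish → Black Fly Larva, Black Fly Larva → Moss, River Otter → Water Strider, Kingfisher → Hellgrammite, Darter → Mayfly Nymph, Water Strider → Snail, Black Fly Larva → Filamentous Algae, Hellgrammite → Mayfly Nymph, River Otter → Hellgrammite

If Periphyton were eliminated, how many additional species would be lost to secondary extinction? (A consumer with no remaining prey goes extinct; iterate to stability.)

Remove Periphyton.
Round 1: Mayfly Nymph (all prey gone) → extinct.
No further losses. Total secondary extinctions: 1.

1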